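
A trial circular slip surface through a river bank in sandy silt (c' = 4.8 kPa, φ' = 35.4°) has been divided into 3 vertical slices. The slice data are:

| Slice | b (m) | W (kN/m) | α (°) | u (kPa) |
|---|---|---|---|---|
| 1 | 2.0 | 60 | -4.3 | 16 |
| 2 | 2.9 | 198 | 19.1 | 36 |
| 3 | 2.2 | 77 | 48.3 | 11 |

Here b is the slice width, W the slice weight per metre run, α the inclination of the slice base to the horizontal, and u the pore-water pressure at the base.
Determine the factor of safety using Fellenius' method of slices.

Ordinary method of slices: FS = Σ[c'·Δl_i + (W_i cosα_i − u_i·Δl_i)·tanφ'] / Σ W_i sinα_i, with Δl_i = b_i / cosα_i.
Slice 1: Δl = 2.0/cos(-4.3°) = 2.006 m; N'_1 = 60·cos(-4.3°) − 16·2.006 = 27.7; c'Δl = 9.63; W sinα = -4.5
Slice 2: Δl = 2.9/cos19.1° = 3.069 m; N'_2 = 198·cos19.1° − 36·3.069 = 76.6; c'Δl = 14.73; W sinα = 64.8
Slice 3: Δl = 2.2/cos48.3° = 3.307 m; N'_3 = 77·cos48.3° − 11·3.307 = 14.8; c'Δl = 15.87; W sinα = 57.5
Σc'Δl = 40.2 kN/m; ΣN' = 119.2 kN/m; ΣW sinα = 117.8 kN/m
Resisting = 40.2 + 119.2·tan35.4° = 40.2 + 84.7 = 124.9 kN/m
FS = 124.9 / 117.8 = 1.061

FS = 1.06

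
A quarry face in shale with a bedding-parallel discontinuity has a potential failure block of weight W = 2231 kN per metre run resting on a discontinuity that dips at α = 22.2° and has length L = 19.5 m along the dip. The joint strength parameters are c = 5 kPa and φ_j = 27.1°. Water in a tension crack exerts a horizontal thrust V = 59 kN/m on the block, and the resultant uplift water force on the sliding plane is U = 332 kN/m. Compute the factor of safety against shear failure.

Resolving the block weight along and normal to the plane and applying the Mohr–Coulomb strength on the joint:
N' = W cosα − U − V sinα = 2231·cos22.2° − 332 − 59·sin22.2° = 1711.3 kN/m
Driving force T = W sinα + V cosα = 2231·sin22.2° + 59·cos22.2° = 897.6 kN/m
Resisting force R = c·L + N'·tanφ_j = 5·19.5 + 1711.3·tan27.1° = 97.5 + 875.7 = 973.2 kN/m
FS = R / T = 973.2 / 897.6 = 1.084

FS = 1.08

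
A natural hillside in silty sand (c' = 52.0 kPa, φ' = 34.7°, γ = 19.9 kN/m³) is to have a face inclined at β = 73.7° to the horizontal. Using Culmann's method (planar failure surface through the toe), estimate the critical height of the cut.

Culmann's analysis gives the critical failure plane at α_cr = (β + φ')/2 = (73.7 + 34.7)/2 = 54.2°, and the critical height
H_c = (4c'/γ) · sinβ cosφ' / [1 − cos(β − φ')]
    = (4·52.0/19.9) · sin73.7°·cos34.7° / [1 − cos(39.0°)]
    = 10.452 · 0.9598·0.8221 / [1 − 0.7771]
    = 10.452 · 0.7891 / 0.2229
    = 37.01 m

H_c = 37.01 m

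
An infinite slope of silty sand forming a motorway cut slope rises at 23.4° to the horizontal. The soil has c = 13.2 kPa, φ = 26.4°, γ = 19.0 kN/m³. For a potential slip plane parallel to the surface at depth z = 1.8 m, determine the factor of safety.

For an infinite slope with a slip plane parallel to the surface (no pore pressure): FS = [c + γz cos²β tanφ] / [γz sinβ cosβ].
γz = 19.0·1.8 = 34.20 kN/m²
Numerator = 13.2 + 34.20·cos²23.4°·tan26.4° = 13.2 + 34.20·0.8423·0.4964 = 27.499 kPa
Denominator = 34.20·sin23.4°·cos23.4° = 34.20·0.3971·0.9178 = 12.465 kPa
FS = 27.499 / 12.465 = 2.206

FS = 2.21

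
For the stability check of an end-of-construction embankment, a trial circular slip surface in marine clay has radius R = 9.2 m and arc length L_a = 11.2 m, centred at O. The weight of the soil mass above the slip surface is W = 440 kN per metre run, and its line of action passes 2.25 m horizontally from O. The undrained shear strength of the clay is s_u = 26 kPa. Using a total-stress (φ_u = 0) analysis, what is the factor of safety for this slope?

Taking moments about the centre O, the resisting moment is provided by the undrained shear strength acting along the arc:
M_R = s_u·L_a·R = 26·11.20·9.2 = 2679.0 kN·m/m
M_D = W·d = 440·2.25 = 990.0 kN·m/m
FS = M_R / M_D = 2679.0 / 990.0 = 2.706

FS = 2.71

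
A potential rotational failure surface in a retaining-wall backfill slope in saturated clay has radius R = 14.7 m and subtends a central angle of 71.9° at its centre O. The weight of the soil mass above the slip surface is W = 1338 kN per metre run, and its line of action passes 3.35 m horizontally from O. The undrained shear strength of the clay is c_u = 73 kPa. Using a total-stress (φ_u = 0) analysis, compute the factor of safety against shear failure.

Taking moments about the centre O, the resisting moment is provided by the undrained shear strength acting along the arc:
Arc length L_a = R·θ = 14.7·(71.9°·π/180) = 14.7·1.2549 = 18.45 m
M_R = c_u·L_a·R = 73·18.45·14.7 = 19795.4 kN·m/m
M_D = W·d = 1338·3.35 = 4482.3 kN·m/m
FS = M_R / M_D = 19795.4 / 4482.3 = 4.416

FS = 4.42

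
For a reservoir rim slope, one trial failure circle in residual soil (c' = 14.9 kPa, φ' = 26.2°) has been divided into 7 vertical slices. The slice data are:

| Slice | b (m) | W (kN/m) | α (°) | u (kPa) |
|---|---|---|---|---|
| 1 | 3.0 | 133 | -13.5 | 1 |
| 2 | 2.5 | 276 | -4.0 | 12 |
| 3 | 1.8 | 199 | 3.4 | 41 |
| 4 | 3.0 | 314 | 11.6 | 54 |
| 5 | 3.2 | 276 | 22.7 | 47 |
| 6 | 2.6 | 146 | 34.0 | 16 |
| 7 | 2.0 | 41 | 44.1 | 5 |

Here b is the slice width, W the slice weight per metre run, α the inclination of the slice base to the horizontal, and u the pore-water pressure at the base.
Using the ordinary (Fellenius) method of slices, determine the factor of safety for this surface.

Ordinary method of slices: FS = Σ[c'·Δl_i + (W_i cosα_i − u_i·Δl_i)·tanφ'] / Σ W_i sinα_i, with Δl_i = b_i / cosα_i.
Slice 1: Δl = 3.0/cos(-13.5°) = 3.085 m; N'_1 = 133·cos(-13.5°) − 1·3.085 = 126.2; c'Δl = 45.97; W sinα = -31.0
Slice 2: Δl = 2.5/cos(-4.0°) = 2.506 m; N'_2 = 276·cos(-4.0°) − 12·2.506 = 245.3; c'Δl = 37.34; W sinα = -19.3
Slice 3: Δl = 1.8/cos3.4° = 1.803 m; N'_3 = 199·cos3.4° − 41·1.803 = 124.7; c'Δl = 26.87; W sinα = 11.8
Slice 4: Δl = 3.0/cos11.6° = 3.063 m; N'_4 = 314·cos11.6° − 54·3.063 = 142.2; c'Δl = 45.63; W sinα = 63.1
Slice 5: Δl = 3.2/cos22.7° = 3.469 m; N'_5 = 276·cos22.7° − 47·3.469 = 91.6; c'Δl = 51.68; W sinα = 106.5
Slice 6: Δl = 2.6/cos34.0° = 3.136 m; N'_6 = 146·cos34.0° − 16·3.136 = 70.9; c'Δl = 46.73; W sinα = 81.6
Slice 7: Δl = 2.0/cos44.1° = 2.785 m; N'_7 = 41·cos44.1° − 5·2.785 = 15.5; c'Δl = 41.50; W sinα = 28.5
Σc'Δl = 295.7 kN/m; ΣN' = 816.4 kN/m; ΣW sinα = 241.3 kN/m
Resisting = 295.7 + 816.4·tan26.2° = 295.7 + 401.7 = 697.4 kN/m
FS = 697.4 / 241.3 = 2.890

FS = 2.89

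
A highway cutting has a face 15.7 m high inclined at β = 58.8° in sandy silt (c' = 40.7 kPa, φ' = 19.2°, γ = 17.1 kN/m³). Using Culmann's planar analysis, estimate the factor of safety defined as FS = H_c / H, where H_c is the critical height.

FS = 2.13

H_c = (4c'/γ) · sinβ cosφ' / [1 − cos(β − φ')]
    = (4·40.7/17.1) · sin58.8°·cos19.2° / [1 − cos39.6°]
    = 9.520 · 0.8078 / 0.2295 = 33.51 m
FS = H_c / H = 33.51 / 15.7 = 2.135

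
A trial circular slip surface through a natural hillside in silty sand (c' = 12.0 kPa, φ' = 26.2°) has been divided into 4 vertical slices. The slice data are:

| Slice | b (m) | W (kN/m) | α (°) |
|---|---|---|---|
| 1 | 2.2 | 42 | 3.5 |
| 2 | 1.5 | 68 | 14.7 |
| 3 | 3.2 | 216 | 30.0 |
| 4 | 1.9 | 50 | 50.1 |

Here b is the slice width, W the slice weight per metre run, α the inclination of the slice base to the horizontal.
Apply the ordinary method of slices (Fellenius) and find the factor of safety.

Ordinary method of slices: FS = Σ[c'·Δl_i + (W_i cosα_i)·tanφ'] / Σ W_i sinα_i, with Δl_i = b_i / cosα_i.
Slice 1: Δl = 2.2/cos3.5° = 2.204 m; N'_1 = 42·cos3.5° = 41.9; c'Δl = 26.45; W sinα = 2.6
Slice 2: Δl = 1.5/cos14.7° = 1.551 m; N'_2 = 68·cos14.7° = 65.8; c'Δl = 18.61; W sinα = 17.3
Slice 3: Δl = 3.2/cos30.0° = 3.695 m; N'_3 = 216·cos30.0° = 187.1; c'Δl = 44.34; W sinα = 108.0
Slice 4: Δl = 1.9/cos50.1° = 2.962 m; N'_4 = 50·cos50.1° = 32.1; c'Δl = 35.54; W sinα = 38.4
Σc'Δl = 124.9 kN/m; ΣN' = 326.8 kN/m; ΣW sinα = 166.2 kN/m
Resisting = 124.9 + 326.8·tan26.2° = 124.9 + 160.8 = 285.8 kN/m
FS = 285.8 / 166.2 = 1.720

FS = 1.72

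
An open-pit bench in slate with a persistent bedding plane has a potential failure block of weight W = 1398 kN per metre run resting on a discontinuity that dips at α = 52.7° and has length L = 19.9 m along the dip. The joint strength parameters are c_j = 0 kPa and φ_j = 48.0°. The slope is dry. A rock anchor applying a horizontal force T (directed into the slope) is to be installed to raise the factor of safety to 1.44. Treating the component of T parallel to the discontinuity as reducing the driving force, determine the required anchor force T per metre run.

T = 376 kN/m

Resolving forces along and normal to the sliding plane, with the horizontal anchor force T adding T·sinα to the effective normal force and T·cosα acting up the plane against the driving force:
FS = [c_jL + (W cosα + T sinα) tanφ_j] / [W sinα − T cosα]
Without the anchor: N' = 847.2 kN/m, driving T_d = 1112.1 kN/m, resisting R = 0·19.9 + 847.2·tan48.0° = 940.9 kN/m, FS = 0.85.
Setting FS = 1.44 and solving for T:
1.44·(1112.1 − T cos52.7°) = 940.9 + T sin52.7°·tan48.0°
T·(sin52.7°·tan48.0° + 1.44·cos52.7°) = 1.44·1112.1 − 940.9
T·(0.7955·1.1106 + 1.44·0.6060) = 1601.4 − 940.9 = 660.5
T·1.7561 = 660.5
T = 376.1 kN/m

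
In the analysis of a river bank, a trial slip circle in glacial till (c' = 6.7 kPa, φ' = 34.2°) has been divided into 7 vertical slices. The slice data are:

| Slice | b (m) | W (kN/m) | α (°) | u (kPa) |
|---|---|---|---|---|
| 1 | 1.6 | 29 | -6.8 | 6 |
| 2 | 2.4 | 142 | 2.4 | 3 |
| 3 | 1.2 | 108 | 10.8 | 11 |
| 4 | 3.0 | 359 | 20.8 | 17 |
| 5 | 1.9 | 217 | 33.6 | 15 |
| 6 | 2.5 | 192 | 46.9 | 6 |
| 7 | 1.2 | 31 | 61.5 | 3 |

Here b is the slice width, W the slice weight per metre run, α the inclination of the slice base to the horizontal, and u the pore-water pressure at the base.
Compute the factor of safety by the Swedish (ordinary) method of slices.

Ordinary method of slices: FS = Σ[c'·Δl_i + (W_i cosα_i − u_i·Δl_i)·tanφ'] / Σ W_i sinα_i, with Δl_i = b_i / cosα_i.
Slice 1: Δl = 1.6/cos(-6.8°) = 1.611 m; N'_1 = 29·cos(-6.8°) − 6·1.611 = 19.1; c'Δl = 10.80; W sinα = -3.4
Slice 2: Δl = 2.4/cos2.4° = 2.402 m; N'_2 = 142·cos2.4° − 3·2.402 = 134.7; c'Δl = 16.09; W sinα = 5.9
Slice 3: Δl = 1.2/cos10.8° = 1.222 m; N'_3 = 108·cos10.8° − 11·1.222 = 92.6; c'Δl = 8.18; W sinα = 20.2
Slice 4: Δl = 3.0/cos20.8° = 3.209 m; N'_4 = 359·cos20.8° − 17·3.209 = 281.0; c'Δl = 21.50; W sinα = 127.5
Slice 5: Δl = 1.9/cos33.6° = 2.281 m; N'_5 = 217·cos33.6° − 15·2.281 = 146.5; c'Δl = 15.28; W sinα = 120.1
Slice 6: Δl = 2.5/cos46.9° = 3.659 m; N'_6 = 192·cos46.9° − 6·3.659 = 109.2; c'Δl = 24.51; W sinα = 140.2
Slice 7: Δl = 1.2/cos61.5° = 2.515 m; N'_7 = 31·cos61.5° − 3·2.515 = 7.2; c'Δl = 16.85; W sinα = 27.2
Σc'Δl = 113.2 kN/m; ΣN' = 790.5 kN/m; ΣW sinα = 437.8 kN/m
Resisting = 113.2 + 790.5·tan34.2° = 113.2 + 537.2 = 650.4 kN/m
FS = 650.4 / 437.8 = 1.486

FS = 1.49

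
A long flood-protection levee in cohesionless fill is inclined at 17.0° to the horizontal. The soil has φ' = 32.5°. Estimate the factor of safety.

FS = 2.08

For a dry cohesionless infinite slope the factor of safety is FS = tanφ' / tanβ.
FS = tan32.5° / tan17.0° = 0.6371 / 0.3057 = 2.084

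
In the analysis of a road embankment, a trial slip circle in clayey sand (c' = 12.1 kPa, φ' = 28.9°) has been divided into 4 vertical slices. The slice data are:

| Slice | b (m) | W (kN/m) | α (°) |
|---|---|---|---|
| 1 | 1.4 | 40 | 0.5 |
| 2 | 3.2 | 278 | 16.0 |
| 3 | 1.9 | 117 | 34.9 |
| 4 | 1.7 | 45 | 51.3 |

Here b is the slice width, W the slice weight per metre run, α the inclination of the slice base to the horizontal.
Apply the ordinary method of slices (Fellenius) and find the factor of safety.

FS = 1.99

Ordinary method of slices: FS = Σ[c'·Δl_i + (W_i cosα_i)·tanφ'] / Σ W_i sinα_i, with Δl_i = b_i / cosα_i.
Slice 1: Δl = 1.4/cos0.5° = 1.400 m; N'_1 = 40·cos0.5° = 40.0; c'Δl = 16.94; W sinα = 0.3
Slice 2: Δl = 3.2/cos16.0° = 3.329 m; N'_2 = 278·cos16.0° = 267.2; c'Δl = 40.28; W sinα = 76.6
Slice 3: Δl = 1.9/cos34.9° = 2.317 m; N'_3 = 117·cos34.9° = 96.0; c'Δl = 28.03; W sinα = 66.9
Slice 4: Δl = 1.7/cos51.3° = 2.719 m; N'_4 = 45·cos51.3° = 28.1; c'Δl = 32.90; W sinα = 35.1
Σc'Δl = 118.2 kN/m; ΣN' = 431.3 kN/m; ΣW sinα = 179.0 kN/m
Resisting = 118.2 + 431.3·tan28.9° = 118.2 + 238.1 = 356.3 kN/m
FS = 356.3 / 179.0 = 1.990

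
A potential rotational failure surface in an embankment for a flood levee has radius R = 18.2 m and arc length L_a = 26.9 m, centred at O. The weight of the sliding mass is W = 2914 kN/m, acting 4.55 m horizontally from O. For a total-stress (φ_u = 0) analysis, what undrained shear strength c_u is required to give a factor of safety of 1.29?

c_u = 34.9 kPa

FS = c_u·L_a·R / (W·d), so c_u = FS·W·d / (L_a·R).
c_u = 1.29·2914·4.55 / (26.90·18.2) = 17103.7 / 489.58 = 34.94 kPa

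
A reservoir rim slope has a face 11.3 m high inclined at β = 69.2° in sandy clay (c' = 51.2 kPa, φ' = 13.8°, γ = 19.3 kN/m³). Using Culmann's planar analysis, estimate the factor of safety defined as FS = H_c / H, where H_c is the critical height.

FS = 1.97

H_c = (4c'/γ) · sinβ cosφ' / [1 − cos(β − φ')]
    = (4·51.2/19.3) · sin69.2°·cos13.8° / [1 − cos55.4°]
    = 10.611 · 0.9078 / 0.4322 = 22.29 m
FS = H_c / H = 22.29 / 11.3 = 1.973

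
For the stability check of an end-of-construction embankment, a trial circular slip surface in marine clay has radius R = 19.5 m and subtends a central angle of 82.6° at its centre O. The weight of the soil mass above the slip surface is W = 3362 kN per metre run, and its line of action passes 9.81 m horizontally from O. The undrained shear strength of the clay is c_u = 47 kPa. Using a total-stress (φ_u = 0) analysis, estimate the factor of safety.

Taking moments about the centre O, the resisting moment is provided by the undrained shear strength acting along the arc:
Arc length L_a = R·θ = 19.5·(82.6°·π/180) = 19.5·1.4416 = 28.11 m
M_R = c_u·L_a·R = 47·28.11·19.5 = 25764.7 kN·m/m
M_D = W·d = 3362·9.81 = 32981.2 kN·m/m
FS = M_R / M_D = 25764.7 / 32981.2 = 0.781

FS = 0.78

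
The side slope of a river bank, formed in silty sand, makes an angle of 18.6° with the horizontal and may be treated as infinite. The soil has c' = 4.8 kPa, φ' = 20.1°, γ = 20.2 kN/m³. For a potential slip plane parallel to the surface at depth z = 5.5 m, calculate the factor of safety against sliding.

For an infinite slope with a slip plane parallel to the surface (no pore pressure): FS = [c' + γz cos²β tanφ'] / [γz sinβ cosβ].
γz = 20.2·5.5 = 111.10 kN/m²
Numerator = 4.8 + 111.10·cos²18.6°·tan20.1° = 4.8 + 111.10·0.8983·0.3659 = 41.321 kPa
Denominator = 111.10·sin18.6°·cos18.6° = 111.10·0.3190·0.9478 = 33.585 kPa
FS = 41.321 / 33.585 = 1.230

FS = 1.23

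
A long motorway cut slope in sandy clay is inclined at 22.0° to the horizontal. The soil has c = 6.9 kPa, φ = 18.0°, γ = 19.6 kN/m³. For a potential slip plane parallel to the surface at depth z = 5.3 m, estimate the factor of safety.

For an infinite slope with a slip plane parallel to the surface (no pore pressure): FS = [c + γz cos²β tanφ] / [γz sinβ cosβ].
γz = 19.6·5.3 = 103.88 kN/m²
Numerator = 6.9 + 103.88·cos²22.0°·tan18.0° = 6.9 + 103.88·0.8597·0.3249 = 35.916 kPa
Denominator = 103.88·sin22.0°·cos22.0° = 103.88·0.3746·0.9272 = 36.081 kPa
FS = 35.916 / 36.081 = 0.995

FS = 1.00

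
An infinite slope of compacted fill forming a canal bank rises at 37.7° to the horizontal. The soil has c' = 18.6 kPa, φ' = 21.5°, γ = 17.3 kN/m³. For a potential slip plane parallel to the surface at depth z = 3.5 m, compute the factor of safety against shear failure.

FS = 1.14

For an infinite slope with a slip plane parallel to the surface (no pore pressure): FS = [c' + γz cos²β tanφ'] / [γz sinβ cosβ].
γz = 17.3·3.5 = 60.55 kN/m²
Numerator = 18.6 + 60.55·cos²37.7°·tan21.5° = 18.6 + 60.55·0.6260·0.3939 = 33.532 kPa
Denominator = 60.55·sin37.7°·cos37.7° = 60.55·0.6115·0.7912 = 29.297 kPa
FS = 33.532 / 29.297 = 1.145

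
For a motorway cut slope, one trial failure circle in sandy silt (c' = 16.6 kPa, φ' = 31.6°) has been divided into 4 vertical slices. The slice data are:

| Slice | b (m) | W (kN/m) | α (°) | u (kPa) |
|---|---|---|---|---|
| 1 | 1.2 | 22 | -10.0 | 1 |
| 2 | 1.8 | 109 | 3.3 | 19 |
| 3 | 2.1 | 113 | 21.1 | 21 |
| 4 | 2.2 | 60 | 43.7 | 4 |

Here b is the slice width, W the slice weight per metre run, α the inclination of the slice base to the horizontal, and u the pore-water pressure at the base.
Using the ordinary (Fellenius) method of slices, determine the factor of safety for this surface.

Ordinary method of slices: FS = Σ[c'·Δl_i + (W_i cosα_i − u_i·Δl_i)·tanφ'] / Σ W_i sinα_i, with Δl_i = b_i / cosα_i.
Slice 1: Δl = 1.2/cos(-10.0°) = 1.219 m; N'_1 = 22·cos(-10.0°) − 1·1.219 = 20.4; c'Δl = 20.23; W sinα = -3.8
Slice 2: Δl = 1.8/cos3.3° = 1.803 m; N'_2 = 109·cos3.3° − 19·1.803 = 74.6; c'Δl = 29.93; W sinα = 6.3
Slice 3: Δl = 2.1/cos21.1° = 2.251 m; N'_3 = 113·cos21.1° − 21·2.251 = 58.2; c'Δl = 37.37; W sinα = 40.7
Slice 4: Δl = 2.2/cos43.7° = 3.043 m; N'_4 = 60·cos43.7° − 4·3.043 = 31.2; c'Δl = 50.51; W sinα = 41.5
Σc'Δl = 138.0 kN/m; ΣN' = 184.4 kN/m; ΣW sinα = 84.6 kN/m
Resisting = 138.0 + 184.4·tan31.6° = 138.0 + 113.4 = 251.5 kN/m
FS = 251.5 / 84.6 = 2.973

FS = 2.97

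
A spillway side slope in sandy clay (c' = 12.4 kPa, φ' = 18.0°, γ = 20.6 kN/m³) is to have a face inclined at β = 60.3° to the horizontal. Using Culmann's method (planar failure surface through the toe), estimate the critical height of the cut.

Culmann's analysis gives the critical failure plane at α_cr = (β + φ')/2 = (60.3 + 18.0)/2 = 39.1°, and the critical height
H_c = (4c'/γ) · sinβ cosφ' / [1 − cos(β − φ')]
    = (4·12.4/20.6) · sin60.3°·cos18.0° / [1 − cos(42.3°)]
    = 2.408 · 0.8686·0.9511 / [1 − 0.7396]
    = 2.408 · 0.8261 / 0.2604
    = 7.64 m

H_c = 7.64 m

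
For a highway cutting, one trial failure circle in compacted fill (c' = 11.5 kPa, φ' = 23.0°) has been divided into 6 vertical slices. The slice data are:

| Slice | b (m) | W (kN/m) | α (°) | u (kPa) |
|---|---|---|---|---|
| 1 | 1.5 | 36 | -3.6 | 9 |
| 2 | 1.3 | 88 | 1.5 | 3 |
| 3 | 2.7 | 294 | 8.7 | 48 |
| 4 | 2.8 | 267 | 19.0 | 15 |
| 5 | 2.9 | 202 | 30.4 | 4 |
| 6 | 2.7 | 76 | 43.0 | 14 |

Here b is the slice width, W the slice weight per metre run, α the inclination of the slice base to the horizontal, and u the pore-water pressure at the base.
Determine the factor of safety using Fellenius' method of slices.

FS = 1.58

Ordinary method of slices: FS = Σ[c'·Δl_i + (W_i cosα_i − u_i·Δl_i)·tanφ'] / Σ W_i sinα_i, with Δl_i = b_i / cosα_i.
Slice 1: Δl = 1.5/cos(-3.6°) = 1.503 m; N'_1 = 36·cos(-3.6°) − 9·1.503 = 22.4; c'Δl = 17.28; W sinα = -2.3
Slice 2: Δl = 1.3/cos1.5° = 1.300 m; N'_2 = 88·cos1.5° − 3·1.300 = 84.1; c'Δl = 14.96; W sinα = 2.3
Slice 3: Δl = 2.7/cos8.7° = 2.731 m; N'_3 = 294·cos8.7° − 48·2.731 = 159.5; c'Δl = 31.41; W sinα = 44.5
Slice 4: Δl = 2.8/cos19.0° = 2.961 m; N'_4 = 267·cos19.0° − 15·2.961 = 208.0; c'Δl = 34.06; W sinα = 86.9
Slice 5: Δl = 2.9/cos30.4° = 3.362 m; N'_5 = 202·cos30.4° − 4·3.362 = 160.8; c'Δl = 38.67; W sinα = 102.2
Slice 6: Δl = 2.7/cos43.0° = 3.692 m; N'_6 = 76·cos43.0° − 14·3.692 = 3.9; c'Δl = 42.46; W sinα = 51.8
Σc'Δl = 178.8 kN/m; ΣN' = 638.7 kN/m; ΣW sinα = 285.5 kN/m
Resisting = 178.8 + 638.7·tan23.0° = 178.8 + 271.1 = 449.9 kN/m
FS = 449.9 / 285.5 = 1.576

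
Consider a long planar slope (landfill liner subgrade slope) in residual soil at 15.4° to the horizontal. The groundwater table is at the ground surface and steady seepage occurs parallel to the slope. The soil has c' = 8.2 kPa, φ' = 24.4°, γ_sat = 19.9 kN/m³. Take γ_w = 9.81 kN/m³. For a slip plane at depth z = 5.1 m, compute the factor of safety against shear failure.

FS = 1.15

With seepage parallel to the slope and the water table at the surface, the effective normal stress on the slip plane uses the buoyant unit weight γ' = γ_sat − γ_w while the driving shear stress uses γ_sat:
FS = [c' + γ' z cos²β tanφ'] / [γ_sat z sinβ cosβ]
γ' = 19.9 − 9.81 = 10.09 kN/m³
Numerator = 8.2 + 10.09·5.1·cos²15.4°·tan24.4° = 8.2 + 10.09·5.1·0.9295·0.4536 = 29.897 kPa
Denominator = 19.9·5.1·sin15.4°·cos15.4° = 19.9·5.1·0.2656·0.9641 = 25.984 kPa
FS = 29.897 / 25.984 = 1.151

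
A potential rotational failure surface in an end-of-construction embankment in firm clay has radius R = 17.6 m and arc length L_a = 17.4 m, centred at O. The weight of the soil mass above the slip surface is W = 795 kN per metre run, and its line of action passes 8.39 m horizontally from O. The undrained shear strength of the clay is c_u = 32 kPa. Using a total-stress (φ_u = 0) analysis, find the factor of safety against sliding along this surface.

FS = 1.47

Taking moments about the centre O, the resisting moment is provided by the undrained shear strength acting along the arc:
M_R = c_u·L_a·R = 32·17.40·17.6 = 9799.7 kN·m/m
M_D = W·d = 795·8.39 = 6670.1 kN·m/m
FS = M_R / M_D = 9799.7 / 6670.1 = 1.469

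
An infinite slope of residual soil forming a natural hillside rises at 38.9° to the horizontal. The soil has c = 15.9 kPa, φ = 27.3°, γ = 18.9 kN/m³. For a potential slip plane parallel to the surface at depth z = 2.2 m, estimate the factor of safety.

For an infinite slope with a slip plane parallel to the surface (no pore pressure): FS = [c + γz cos²β tanφ] / [γz sinβ cosβ].
γz = 18.9·2.2 = 41.58 kN/m²
Numerator = 15.9 + 41.58·cos²38.9°·tan27.3° = 15.9 + 41.58·0.6057·0.5161 = 28.898 kPa
Denominator = 41.58·sin38.9°·cos38.9° = 41.58·0.6280·0.7782 = 20.320 kPa
FS = 28.898 / 20.320 = 1.422

FS = 1.42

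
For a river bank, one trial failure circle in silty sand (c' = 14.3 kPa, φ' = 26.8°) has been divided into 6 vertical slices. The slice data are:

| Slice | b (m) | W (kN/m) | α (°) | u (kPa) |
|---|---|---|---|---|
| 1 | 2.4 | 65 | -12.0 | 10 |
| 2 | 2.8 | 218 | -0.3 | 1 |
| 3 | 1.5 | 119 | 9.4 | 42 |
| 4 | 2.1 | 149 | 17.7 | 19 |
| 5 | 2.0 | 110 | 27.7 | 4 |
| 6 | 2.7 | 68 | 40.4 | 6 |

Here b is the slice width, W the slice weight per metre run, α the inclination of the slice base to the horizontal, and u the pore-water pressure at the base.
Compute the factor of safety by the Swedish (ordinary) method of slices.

Ordinary method of slices: FS = Σ[c'·Δl_i + (W_i cosα_i − u_i·Δl_i)·tanφ'] / Σ W_i sinα_i, with Δl_i = b_i / cosα_i.
Slice 1: Δl = 2.4/cos(-12.0°) = 2.454 m; N'_1 = 65·cos(-12.0°) − 10·2.454 = 39.0; c'Δl = 35.09; W sinα = -13.5
Slice 2: Δl = 2.8/cos(-0.3°) = 2.800 m; N'_2 = 218·cos(-0.3°) − 1·2.800 = 215.2; c'Δl = 40.04; W sinα = -1.1
Slice 3: Δl = 1.5/cos9.4° = 1.520 m; N'_3 = 119·cos9.4° − 42·1.520 = 53.5; c'Δl = 21.74; W sinα = 19.4
Slice 4: Δl = 2.1/cos17.7° = 2.204 m; N'_4 = 149·cos17.7° − 19·2.204 = 100.1; c'Δl = 31.52; W sinα = 45.3
Slice 5: Δl = 2.0/cos27.7° = 2.259 m; N'_5 = 110·cos27.7° − 4·2.259 = 88.4; c'Δl = 32.30; W sinα = 51.1
Slice 6: Δl = 2.7/cos40.4° = 3.545 m; N'_6 = 68·cos40.4° − 6·3.545 = 30.5; c'Δl = 50.70; W sinα = 44.1
Σc'Δl = 211.4 kN/m; ΣN' = 526.7 kN/m; ΣW sinα = 145.3 kN/m
Resisting = 211.4 + 526.7·tan26.8° = 211.4 + 266.1 = 477.5 kN/m
FS = 477.5 / 145.3 = 3.286

FS = 3.29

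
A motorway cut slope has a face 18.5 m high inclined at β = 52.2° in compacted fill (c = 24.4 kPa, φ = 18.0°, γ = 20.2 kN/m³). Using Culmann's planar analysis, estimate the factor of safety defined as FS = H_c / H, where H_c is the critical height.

FS = 1.14

H_c = (4c/γ) · sinβ cosφ / [1 − cos(β − φ)]
    = (4·24.4/20.2) · sin52.2°·cos18.0° / [1 − cos34.2°]
    = 4.832 · 0.7515 / 0.1729 = 21.00 m
FS = H_c / H = 21.00 / 18.5 = 1.135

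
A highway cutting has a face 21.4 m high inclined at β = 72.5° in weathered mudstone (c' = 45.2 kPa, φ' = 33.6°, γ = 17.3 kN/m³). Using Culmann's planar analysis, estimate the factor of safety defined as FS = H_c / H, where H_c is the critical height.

FS = 1.75

H_c = (4c'/γ) · sinβ cosφ' / [1 − cos(β − φ')]
    = (4·45.2/17.3) · sin72.5°·cos33.6° / [1 − cos38.9°]
    = 10.451 · 0.7944 / 0.2218 = 37.44 m
FS = H_c / H = 37.44 / 21.4 = 1.749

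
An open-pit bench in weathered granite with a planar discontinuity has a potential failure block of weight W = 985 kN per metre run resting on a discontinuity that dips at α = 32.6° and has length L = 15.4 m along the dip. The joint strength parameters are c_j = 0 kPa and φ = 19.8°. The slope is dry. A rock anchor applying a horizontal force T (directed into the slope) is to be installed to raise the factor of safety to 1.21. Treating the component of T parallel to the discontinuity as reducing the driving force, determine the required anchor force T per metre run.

T = 283 kN/m

Resolving forces along and normal to the sliding plane, with the horizontal anchor force T adding T·sinα to the effective normal force and T·cosα acting up the plane against the driving force:
FS = [c_jL + (W cosα + T sinα) tanφ] / [W sinα − T cosα]
Without the anchor: N' = 829.8 kN/m, driving T_d = 530.7 kN/m, resisting R = 0·15.4 + 829.8·tan19.8° = 298.8 kN/m, FS = 0.56.
Setting FS = 1.21 and solving for T:
1.21·(530.7 − T cos32.6°) = 298.8 + T sin32.6°·tan19.8°
T·(sin32.6°·tan19.8° + 1.21·cos32.6°) = 1.21·530.7 − 298.8
T·(0.5388·0.3600 + 1.21·0.8425) = 642.1 − 298.8 = 343.4
T·1.2133 = 343.4
T = 283.0 kN/m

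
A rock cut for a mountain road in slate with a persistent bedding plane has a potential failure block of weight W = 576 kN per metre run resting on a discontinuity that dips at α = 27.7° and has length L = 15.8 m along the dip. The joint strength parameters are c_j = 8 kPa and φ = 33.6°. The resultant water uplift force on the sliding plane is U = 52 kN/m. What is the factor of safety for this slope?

FS = 1.61

Resolving the block weight along and normal to the plane and applying the Mohr–Coulomb strength on the joint:
N' = W cosα − U = 576·cos27.7° − 52 = 458.0 kN/m
Driving force T = W sinα = 576·sin27.7° = 267.7 kN/m
Resisting force R = c_j·L + N'·tanφ = 8·15.8 + 458.0·tan33.6° = 126.4 + 304.3 = 430.7 kN/m
FS = R / T = 430.7 / 267.7 = 1.609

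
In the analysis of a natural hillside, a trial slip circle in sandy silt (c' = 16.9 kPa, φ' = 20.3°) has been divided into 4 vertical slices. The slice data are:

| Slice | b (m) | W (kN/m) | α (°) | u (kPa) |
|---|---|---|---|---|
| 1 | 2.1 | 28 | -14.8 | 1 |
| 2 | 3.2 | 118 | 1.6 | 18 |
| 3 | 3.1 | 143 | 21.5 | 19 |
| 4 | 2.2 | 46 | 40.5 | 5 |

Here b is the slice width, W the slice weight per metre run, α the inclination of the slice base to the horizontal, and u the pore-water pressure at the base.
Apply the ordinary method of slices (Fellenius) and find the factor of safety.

FS = 3.33

Ordinary method of slices: FS = Σ[c'·Δl_i + (W_i cosα_i − u_i·Δl_i)·tanφ'] / Σ W_i sinα_i, with Δl_i = b_i / cosα_i.
Slice 1: Δl = 2.1/cos(-14.8°) = 2.172 m; N'_1 = 28·cos(-14.8°) − 1·2.172 = 24.9; c'Δl = 36.71; W sinα = -7.2
Slice 2: Δl = 3.2/cos1.6° = 3.201 m; N'_2 = 118·cos1.6° − 18·3.201 = 60.3; c'Δl = 54.10; W sinα = 3.3
Slice 3: Δl = 3.1/cos21.5° = 3.332 m; N'_3 = 143·cos21.5° − 19·3.332 = 69.7; c'Δl = 56.31; W sinα = 52.4
Slice 4: Δl = 2.2/cos40.5° = 2.893 m; N'_4 = 46·cos40.5° − 5·2.893 = 20.5; c'Δl = 48.89; W sinα = 29.9
Σc'Δl = 196.0 kN/m; ΣN' = 175.5 kN/m; ΣW sinα = 78.4 kN/m
Resisting = 196.0 + 175.5·tan20.3° = 196.0 + 64.9 = 260.9 kN/m
FS = 260.9 / 78.4 = 3.327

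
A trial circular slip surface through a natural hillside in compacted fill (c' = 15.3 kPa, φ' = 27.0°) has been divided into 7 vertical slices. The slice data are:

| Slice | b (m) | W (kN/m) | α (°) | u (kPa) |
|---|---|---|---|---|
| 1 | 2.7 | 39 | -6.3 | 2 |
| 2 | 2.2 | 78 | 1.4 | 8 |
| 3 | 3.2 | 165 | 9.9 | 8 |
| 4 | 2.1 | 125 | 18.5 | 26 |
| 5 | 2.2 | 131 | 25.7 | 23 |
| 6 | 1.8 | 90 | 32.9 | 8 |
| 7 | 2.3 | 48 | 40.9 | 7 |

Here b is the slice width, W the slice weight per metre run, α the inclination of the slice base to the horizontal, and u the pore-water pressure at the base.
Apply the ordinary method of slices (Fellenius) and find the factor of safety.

Ordinary method of slices: FS = Σ[c'·Δl_i + (W_i cosα_i − u_i·Δl_i)·tanφ'] / Σ W_i sinα_i, with Δl_i = b_i / cosα_i.
Slice 1: Δl = 2.7/cos(-6.3°) = 2.716 m; N'_1 = 39·cos(-6.3°) − 2·2.716 = 33.3; c'Δl = 41.56; W sinα = -4.3
Slice 2: Δl = 2.2/cos1.4° = 2.201 m; N'_2 = 78·cos1.4° − 8·2.201 = 60.4; c'Δl = 33.67; W sinα = 1.9
Slice 3: Δl = 3.2/cos9.9° = 3.248 m; N'_3 = 165·cos9.9° − 8·3.248 = 136.6; c'Δl = 49.70; W sinα = 28.4
Slice 4: Δl = 2.1/cos18.5° = 2.214 m; N'_4 = 125·cos18.5° − 26·2.214 = 61.0; c'Δl = 33.88; W sinα = 39.7
Slice 5: Δl = 2.2/cos25.7° = 2.442 m; N'_5 = 131·cos25.7° − 23·2.442 = 61.9; c'Δl = 37.36; W sinα = 56.8
Slice 6: Δl = 1.8/cos32.9° = 2.144 m; N'_6 = 90·cos32.9° − 8·2.144 = 58.4; c'Δl = 32.80; W sinα = 48.9
Slice 7: Δl = 2.3/cos40.9° = 3.043 m; N'_7 = 48·cos40.9° − 7·3.043 = 15.0; c'Δl = 46.56; W sinα = 31.4
Σc'Δl = 275.5 kN/m; ΣN' = 426.5 kN/m; ΣW sinα = 202.8 kN/m
Resisting = 275.5 + 426.5·tan27.0° = 275.5 + 217.3 = 492.8 kN/m
FS = 492.8 / 202.8 = 2.430

FS = 2.43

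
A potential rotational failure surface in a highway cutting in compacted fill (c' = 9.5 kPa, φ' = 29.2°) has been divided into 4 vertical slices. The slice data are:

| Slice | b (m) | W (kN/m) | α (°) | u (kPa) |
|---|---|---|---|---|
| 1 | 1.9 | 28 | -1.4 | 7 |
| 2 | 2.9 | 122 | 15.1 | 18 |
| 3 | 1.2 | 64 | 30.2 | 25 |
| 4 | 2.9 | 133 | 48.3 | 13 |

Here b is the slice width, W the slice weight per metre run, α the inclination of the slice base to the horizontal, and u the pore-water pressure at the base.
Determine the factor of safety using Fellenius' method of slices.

Ordinary method of slices: FS = Σ[c'·Δl_i + (W_i cosα_i − u_i·Δl_i)·tanφ'] / Σ W_i sinα_i, with Δl_i = b_i / cosα_i.
Slice 1: Δl = 1.9/cos(-1.4°) = 1.901 m; N'_1 = 28·cos(-1.4°) − 7·1.901 = 14.7; c'Δl = 18.06; W sinα = -0.7
Slice 2: Δl = 2.9/cos15.1° = 3.004 m; N'_2 = 122·cos15.1° − 18·3.004 = 63.7; c'Δl = 28.54; W sinα = 31.8
Slice 3: Δl = 1.2/cos30.2° = 1.388 m; N'_3 = 64·cos30.2° − 25·1.388 = 20.6; c'Δl = 13.19; W sinα = 32.2
Slice 4: Δl = 2.9/cos48.3° = 4.359 m; N'_4 = 133·cos48.3° − 13·4.359 = 31.8; c'Δl = 41.41; W sinα = 99.3
Σc'Δl = 101.2 kN/m; ΣN' = 130.8 kN/m; ΣW sinα = 162.6 kN/m
Resisting = 101.2 + 130.8·tan29.2° = 101.2 + 73.1 = 174.3 kN/m
FS = 174.3 / 162.6 = 1.072

FS = 1.07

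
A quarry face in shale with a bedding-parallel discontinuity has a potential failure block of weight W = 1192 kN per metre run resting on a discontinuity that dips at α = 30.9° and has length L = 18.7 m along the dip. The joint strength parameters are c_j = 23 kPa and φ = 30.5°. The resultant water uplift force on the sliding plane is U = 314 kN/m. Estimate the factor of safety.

FS = 1.38

Resolving the block weight along and normal to the plane and applying the Mohr–Coulomb strength on the joint:
N' = W cosα − U = 1192·cos30.9° − 314 = 708.8 kN/m
Driving force T = W sinα = 1192·sin30.9° = 612.1 kN/m
Resisting force R = c_j·L + N'·tanφ = 23·18.7 + 708.8·tan30.5° = 430.1 + 417.5 = 847.6 kN/m
FS = R / T = 847.6 / 612.1 = 1.385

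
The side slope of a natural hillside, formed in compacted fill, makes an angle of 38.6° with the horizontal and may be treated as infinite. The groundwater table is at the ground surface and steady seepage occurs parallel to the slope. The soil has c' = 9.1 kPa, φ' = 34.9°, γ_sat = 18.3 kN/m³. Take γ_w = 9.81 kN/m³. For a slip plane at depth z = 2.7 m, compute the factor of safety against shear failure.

With seepage parallel to the slope and the water table at the surface, the effective normal stress on the slip plane uses the buoyant unit weight γ' = γ_sat − γ_w while the driving shear stress uses γ_sat:
FS = [c' + γ' z cos²β tanφ'] / [γ_sat z sinβ cosβ]
γ' = 18.3 − 9.81 = 8.49 kN/m³
Numerator = 9.1 + 8.49·2.7·cos²38.6°·tan34.9° = 9.1 + 8.49·2.7·0.6108·0.6976 = 18.867 kPa
Denominator = 18.3·2.7·sin38.6°·cos38.6° = 18.3·2.7·0.6239·0.7815 = 24.091 kPa
FS = 18.867 / 24.091 = 0.783

FS = 0.78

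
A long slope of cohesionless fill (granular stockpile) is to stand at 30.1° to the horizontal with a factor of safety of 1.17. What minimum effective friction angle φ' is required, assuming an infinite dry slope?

φ' = 34.1°

FS = tanφ'/tanβ ⇒ tanφ' = FS · tanβ = 1.17 · tan30.1° = 0.6782
φ' = arctan(0.6782) = 34.15°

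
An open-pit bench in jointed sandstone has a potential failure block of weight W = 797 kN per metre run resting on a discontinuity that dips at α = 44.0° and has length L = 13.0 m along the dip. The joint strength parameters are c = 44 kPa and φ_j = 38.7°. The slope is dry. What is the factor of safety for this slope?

FS = 1.86

Resolving the block weight along and normal to the plane and applying the Mohr–Coulomb strength on the joint:
N' = W cosα = 797·cos44.0° = 573.3 kN/m
Driving force T = W sinα = 797·sin44.0° = 553.6 kN/m
Resisting force R = c·L + N'·tanφ_j = 44·13.0 + 573.3·tan38.7° = 572.0 + 459.3 = 1031.3 kN/m
FS = R / T = 1031.3 / 553.6 = 1.863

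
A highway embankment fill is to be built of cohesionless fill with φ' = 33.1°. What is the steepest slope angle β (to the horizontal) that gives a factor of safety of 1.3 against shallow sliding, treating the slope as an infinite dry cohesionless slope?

For an infinite dry cohesionless slope FS = tanφ'/tanβ, so tanβ = tanφ' / FS.
tanβ = tan33.1° / 1.3 = 0.6519 / 1.3 = 0.5015
β = arctan(0.5015) = 26.63°

β = 26.6°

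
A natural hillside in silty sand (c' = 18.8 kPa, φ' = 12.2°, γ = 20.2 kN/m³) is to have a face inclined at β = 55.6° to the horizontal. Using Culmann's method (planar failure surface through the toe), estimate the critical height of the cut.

H_c = 10.98 m

Culmann's analysis gives the critical failure plane at α_cr = (β + φ')/2 = (55.6 + 12.2)/2 = 33.9°, and the critical height
H_c = (4c'/γ) · sinβ cosφ' / [1 − cos(β − φ')]
    = (4·18.8/20.2) · sin55.6°·cos12.2° / [1 − cos(43.4°)]
    = 3.723 · 0.8251·0.9774 / [1 − 0.7266]
    = 3.723 · 0.8065 / 0.2734
    = 10.98 m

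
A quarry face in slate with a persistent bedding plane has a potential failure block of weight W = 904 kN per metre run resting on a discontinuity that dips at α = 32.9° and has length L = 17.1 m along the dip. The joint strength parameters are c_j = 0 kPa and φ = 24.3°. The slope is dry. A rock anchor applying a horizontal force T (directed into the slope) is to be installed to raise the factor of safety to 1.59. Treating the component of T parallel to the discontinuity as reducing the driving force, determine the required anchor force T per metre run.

Resolving forces along and normal to the sliding plane, with the horizontal anchor force T adding T·sinα to the effective normal force and T·cosα acting up the plane against the driving force:
FS = [c_jL + (W cosα + T sinα) tanφ] / [W sinα − T cosα]
Without the anchor: N' = 759.0 kN/m, driving T_d = 491.0 kN/m, resisting R = 0·17.1 + 759.0·tan24.3° = 342.7 kN/m, FS = 0.70.
Setting FS = 1.59 and solving for T:
1.59·(491.0 − T cos32.9°) = 342.7 + T sin32.9°·tan24.3°
T·(sin32.9°·tan24.3° + 1.59·cos32.9°) = 1.59·491.0 − 342.7
T·(0.5432·0.4515 + 1.59·0.8396) = 780.7 − 342.7 = 438.0
T·1.5802 = 438.0
T = 277.2 kN/m

T = 277 kN/m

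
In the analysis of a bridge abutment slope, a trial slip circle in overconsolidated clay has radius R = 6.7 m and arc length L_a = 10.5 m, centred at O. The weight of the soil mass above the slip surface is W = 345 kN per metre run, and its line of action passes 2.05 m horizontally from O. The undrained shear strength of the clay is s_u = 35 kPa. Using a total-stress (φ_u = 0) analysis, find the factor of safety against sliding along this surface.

FS = 3.48

Taking moments about the centre O, the resisting moment is provided by the undrained shear strength acting along the arc:
M_R = s_u·L_a·R = 35·10.50·6.7 = 2462.2 kN·m/m
M_D = W·d = 345·2.05 = 707.2 kN·m/m
FS = M_R / M_D = 2462.2 / 707.2 = 3.481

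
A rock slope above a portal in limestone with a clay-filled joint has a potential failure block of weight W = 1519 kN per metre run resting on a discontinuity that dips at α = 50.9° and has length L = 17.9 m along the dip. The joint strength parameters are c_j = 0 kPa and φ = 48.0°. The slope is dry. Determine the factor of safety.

Resolving the block weight along and normal to the plane and applying the Mohr–Coulomb strength on the joint:
N' = W cosα = 1519·cos50.9° = 958.0 kN/m
Driving force T = W sinα = 1519·sin50.9° = 1178.8 kN/m
Resisting force R = c_j·L + N'·tanφ = 0·17.9 + 958.0·tan48.0° = 0.0 + 1064.0 = 1064.0 kN/m
FS = R / T = 1064.0 / 1178.8 = 0.903

FS = 0.90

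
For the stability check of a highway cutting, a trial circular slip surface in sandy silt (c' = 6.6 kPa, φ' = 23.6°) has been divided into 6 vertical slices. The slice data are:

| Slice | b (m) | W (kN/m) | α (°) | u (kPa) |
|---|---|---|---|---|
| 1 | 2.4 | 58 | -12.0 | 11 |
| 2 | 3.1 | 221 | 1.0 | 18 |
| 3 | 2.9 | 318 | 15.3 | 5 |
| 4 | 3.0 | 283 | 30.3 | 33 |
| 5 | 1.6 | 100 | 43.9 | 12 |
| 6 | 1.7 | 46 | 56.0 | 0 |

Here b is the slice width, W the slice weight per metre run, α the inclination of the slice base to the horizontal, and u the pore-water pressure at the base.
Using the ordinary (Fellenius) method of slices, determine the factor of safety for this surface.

FS = 1.27

Ordinary method of slices: FS = Σ[c'·Δl_i + (W_i cosα_i − u_i·Δl_i)·tanφ'] / Σ W_i sinα_i, with Δl_i = b_i / cosα_i.
Slice 1: Δl = 2.4/cos(-12.0°) = 2.454 m; N'_1 = 58·cos(-12.0°) − 11·2.454 = 29.7; c'Δl = 16.19; W sinα = -12.1
Slice 2: Δl = 3.1/cos1.0° = 3.100 m; N'_2 = 221·cos1.0° − 18·3.100 = 165.2; c'Δl = 20.46; W sinα = 3.9
Slice 3: Δl = 2.9/cos15.3° = 3.007 m; N'_3 = 318·cos15.3° − 5·3.007 = 291.7; c'Δl = 19.84; W sinα = 83.9
Slice 4: Δl = 3.0/cos30.3° = 3.475 m; N'_4 = 283·cos30.3° − 33·3.475 = 129.7; c'Δl = 22.93; W sinα = 142.8
Slice 5: Δl = 1.6/cos43.9° = 2.221 m; N'_5 = 100·cos43.9° − 12·2.221 = 45.4; c'Δl = 14.66; W sinα = 69.3
Slice 6: Δl = 1.7/cos56.0° = 3.040 m; N'_6 = 46·cos56.0° − 0·3.040 = 25.7; c'Δl = 20.06; W sinα = 38.1
Σc'Δl = 114.2 kN/m; ΣN' = 687.4 kN/m; ΣW sinα = 326.0 kN/m
Resisting = 114.2 + 687.4·tan23.6° = 114.2 + 300.3 = 414.5 kN/m
FS = 414.5 / 326.0 = 1.272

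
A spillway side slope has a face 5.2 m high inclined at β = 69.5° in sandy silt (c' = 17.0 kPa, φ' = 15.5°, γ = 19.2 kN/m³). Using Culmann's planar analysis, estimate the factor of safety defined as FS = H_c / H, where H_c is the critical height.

H_c = (4c'/γ) · sinβ cosφ' / [1 − cos(β − φ')]
    = (4·17.0/19.2) · sin69.5°·cos15.5° / [1 − cos54.0°]
    = 3.542 · 0.9026 / 0.4122 = 7.76 m
FS = H_c / H = 7.76 / 5.2 = 1.491

FS = 1.49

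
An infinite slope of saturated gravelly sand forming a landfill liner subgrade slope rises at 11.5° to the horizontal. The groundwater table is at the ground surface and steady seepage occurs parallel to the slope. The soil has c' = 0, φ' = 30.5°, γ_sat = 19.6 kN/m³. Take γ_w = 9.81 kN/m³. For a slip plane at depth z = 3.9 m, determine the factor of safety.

FS = 1.45

With seepage parallel to the slope and the water table at the surface, the effective normal stress on the slip plane uses the buoyant unit weight γ' = γ_sat − γ_w while the driving shear stress uses γ_sat:
FS = [c' + γ' z cos²β tanφ'] / [γ_sat z sinβ cosβ]
(For c' = 0 this reduces to FS = (γ'/γ_sat)·tanφ'/tanβ.)
γ' = 19.6 − 9.81 = 9.79 kN/m³
Numerator = 0.0 + 9.79·3.9·cos²11.5°·tan30.5° = 0.0 + 9.79·3.9·0.9603·0.5890 = 21.596 kPa
Denominator = 19.6·3.9·sin11.5°·cos11.5° = 19.6·3.9·0.1994·0.9799 = 14.934 kPa
FS = 21.596 / 14.934 = 1.446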